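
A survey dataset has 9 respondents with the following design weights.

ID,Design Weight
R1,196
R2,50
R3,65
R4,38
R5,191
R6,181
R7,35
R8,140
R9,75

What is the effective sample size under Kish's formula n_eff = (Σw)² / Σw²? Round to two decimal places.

6.63

Σ wᵢ = 196 + 50 + 65 + 38 + 191 + 181 + 35 + 140 + 75 = 971
Σ wᵢ² = 38416 + 2500 + 4225 + 1444 + 36481 + 32761 + 1225 + 19600 + 5625 = 142277
n_eff = 971² / 142277 = 942841 / 142277 = 6.6267984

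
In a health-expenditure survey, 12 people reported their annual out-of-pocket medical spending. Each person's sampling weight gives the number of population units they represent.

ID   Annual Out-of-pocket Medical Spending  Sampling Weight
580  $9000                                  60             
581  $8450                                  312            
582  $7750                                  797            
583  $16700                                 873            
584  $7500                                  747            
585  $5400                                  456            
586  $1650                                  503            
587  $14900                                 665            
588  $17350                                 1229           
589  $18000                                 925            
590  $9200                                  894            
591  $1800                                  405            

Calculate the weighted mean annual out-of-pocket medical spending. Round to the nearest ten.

11400

Weighted sum = 9000×60 + 8450×312 + 7750×797 + 16700×873 + 7500×747 + 5400×456 + 1650×503 + 14900×665 + 17350×1229 + 18000×925 + 9200×894 + 1800×405
  = 89662550
Sum of weights = 7866
Weighted mean = 89662550 / 7866 = 11398.748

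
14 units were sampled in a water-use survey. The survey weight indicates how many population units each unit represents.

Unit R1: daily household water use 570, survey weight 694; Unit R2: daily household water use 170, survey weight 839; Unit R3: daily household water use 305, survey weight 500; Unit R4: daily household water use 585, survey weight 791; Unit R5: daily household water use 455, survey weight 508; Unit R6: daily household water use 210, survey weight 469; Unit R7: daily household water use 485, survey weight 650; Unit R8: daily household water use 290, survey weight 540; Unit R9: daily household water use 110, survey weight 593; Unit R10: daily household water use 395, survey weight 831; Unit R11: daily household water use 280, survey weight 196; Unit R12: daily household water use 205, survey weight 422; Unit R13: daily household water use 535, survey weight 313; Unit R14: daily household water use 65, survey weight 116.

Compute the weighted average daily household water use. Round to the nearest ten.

Weighted sum = 2664785
Sum of weights = 7462
Weighted mean = 2664785 / 7462 = 357.11404

360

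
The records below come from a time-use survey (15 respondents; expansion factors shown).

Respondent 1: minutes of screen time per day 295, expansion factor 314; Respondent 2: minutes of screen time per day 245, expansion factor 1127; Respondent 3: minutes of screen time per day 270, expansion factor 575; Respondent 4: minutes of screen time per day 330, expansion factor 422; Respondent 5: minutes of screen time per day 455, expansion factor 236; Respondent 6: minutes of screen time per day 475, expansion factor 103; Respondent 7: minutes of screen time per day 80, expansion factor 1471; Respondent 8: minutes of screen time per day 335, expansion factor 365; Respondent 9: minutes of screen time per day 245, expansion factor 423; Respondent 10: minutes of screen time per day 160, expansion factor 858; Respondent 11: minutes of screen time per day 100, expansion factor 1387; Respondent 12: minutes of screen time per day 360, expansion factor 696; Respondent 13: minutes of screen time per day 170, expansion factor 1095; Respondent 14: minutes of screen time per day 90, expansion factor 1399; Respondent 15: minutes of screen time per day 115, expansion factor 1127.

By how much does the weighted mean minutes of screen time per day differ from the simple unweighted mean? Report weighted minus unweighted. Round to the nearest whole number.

Unweighted sum = 3725
Unweighted mean = 3725 / 15 = 248.33333
Weighted sum = 2131355
Sum of weights = 11598
Weighted mean = 2131355 / 11598 = 183.76918
Difference (weighted minus unweighted) = -64.564149

-65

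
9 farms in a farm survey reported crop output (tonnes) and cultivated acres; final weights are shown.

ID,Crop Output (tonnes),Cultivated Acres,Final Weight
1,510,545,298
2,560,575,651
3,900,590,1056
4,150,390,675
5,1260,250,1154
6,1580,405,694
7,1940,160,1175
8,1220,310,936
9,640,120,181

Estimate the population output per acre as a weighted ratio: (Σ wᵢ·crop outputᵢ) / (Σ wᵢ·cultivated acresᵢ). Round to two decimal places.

Σ wᵢ·y = 7656010
Σ wᵢ·x = 545×298 + 575×651 + 590×1056 + 390×675 + 250×1154 + 405×694 + 160×1175 + 310×936 + 120×181
  = 162410 + 374325 + 623040 + 263250 + 288500 + 281070 + 188000 + 290160 + 21720 = 2492475
Ratio = 7656010 / 2492475 = 3.0716497

3.07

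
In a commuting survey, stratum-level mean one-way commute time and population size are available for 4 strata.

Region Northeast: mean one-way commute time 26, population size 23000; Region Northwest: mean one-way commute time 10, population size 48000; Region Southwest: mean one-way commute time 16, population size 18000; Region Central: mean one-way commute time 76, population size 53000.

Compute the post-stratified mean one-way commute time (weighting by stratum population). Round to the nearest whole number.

38

Σ Nₕ·x̄ₕ = 26×23000 + 10×48000 + 16×18000 + 76×53000
  = 598000 + 480000 + 288000 + 4028000 = 5394000
Σ Nₕ = 23000 + 48000 + 18000 + 53000 = 142000
Overall mean = 5394000 / 142000 = 37.985915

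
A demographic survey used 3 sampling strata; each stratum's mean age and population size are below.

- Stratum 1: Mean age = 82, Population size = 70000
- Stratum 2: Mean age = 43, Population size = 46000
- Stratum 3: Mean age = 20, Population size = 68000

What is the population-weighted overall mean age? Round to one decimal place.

Σ Nₕ·x̄ₕ = 82×70000 + 43×46000 + 20×68000
  = 9078000
Σ Nₕ = 184000
Overall mean = 9078000 / 184000 = 49.336957

49.3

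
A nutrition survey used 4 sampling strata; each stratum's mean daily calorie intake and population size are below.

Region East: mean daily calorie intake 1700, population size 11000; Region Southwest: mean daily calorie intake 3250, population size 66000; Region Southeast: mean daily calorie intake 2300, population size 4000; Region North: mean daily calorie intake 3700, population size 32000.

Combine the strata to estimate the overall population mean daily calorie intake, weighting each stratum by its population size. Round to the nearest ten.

Σ Nₕ·x̄ₕ = 1700×11000 + 3250×66000 + 2300×4000 + 3700×32000
  = 360800000
Σ Nₕ = 11000 + 66000 + 4000 + 32000 = 113000
Overall mean = 360800000 / 113000 = 3192.9204

3190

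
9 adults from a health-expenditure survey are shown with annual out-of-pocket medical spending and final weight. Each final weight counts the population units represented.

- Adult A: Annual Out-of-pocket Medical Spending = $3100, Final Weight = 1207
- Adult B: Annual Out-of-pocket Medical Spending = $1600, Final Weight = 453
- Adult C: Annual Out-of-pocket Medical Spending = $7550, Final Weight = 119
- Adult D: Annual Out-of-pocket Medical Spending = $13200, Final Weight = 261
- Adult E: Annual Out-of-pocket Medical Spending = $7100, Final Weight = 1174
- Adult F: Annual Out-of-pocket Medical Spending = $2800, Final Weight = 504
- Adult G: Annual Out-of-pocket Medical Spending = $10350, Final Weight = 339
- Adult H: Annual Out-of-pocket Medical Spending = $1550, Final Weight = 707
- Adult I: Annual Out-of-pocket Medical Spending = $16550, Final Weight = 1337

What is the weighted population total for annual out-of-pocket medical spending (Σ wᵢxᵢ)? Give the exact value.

45288600

Weighted total = 3100×1207 + 1600×453 + 7550×119 + 13200×261 + 7100×1174 + 2800×504 + 10350×339 + 1550×707 + 16550×1337
  = 3741700 + 724800 + 898450 + 3445200 + 8335400 + 1411200 + 3508650 + 1095850 + 22127350 = 45288600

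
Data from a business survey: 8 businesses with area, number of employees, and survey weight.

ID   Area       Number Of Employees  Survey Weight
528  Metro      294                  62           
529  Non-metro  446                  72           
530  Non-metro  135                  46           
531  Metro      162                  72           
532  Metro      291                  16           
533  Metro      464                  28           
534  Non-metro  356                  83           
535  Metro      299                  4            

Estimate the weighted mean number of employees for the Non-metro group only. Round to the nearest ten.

340

Non-metro rows: 529, 530, 534
Weighted sum = 446×72 + 135×46 + 356×83
  = 32112 + 6210 + 29548 = 67870
Sum of weights = 72 + 46 + 83 = 201
Weighted mean = 67870 / 201 = 337.66169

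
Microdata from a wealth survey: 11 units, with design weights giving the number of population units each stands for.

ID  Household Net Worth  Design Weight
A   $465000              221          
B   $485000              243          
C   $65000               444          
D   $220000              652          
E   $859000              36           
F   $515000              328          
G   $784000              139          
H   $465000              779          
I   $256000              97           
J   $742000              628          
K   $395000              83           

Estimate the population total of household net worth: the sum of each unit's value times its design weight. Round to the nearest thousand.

Weighted total = 465000×221 + 485000×243 + 65000×444 + 220000×652 + 859000×36 + 515000×328 + 784000×139 + 465000×779 + 256000×97 + 742000×628 + 395000×83
  = 1587568000

1587568000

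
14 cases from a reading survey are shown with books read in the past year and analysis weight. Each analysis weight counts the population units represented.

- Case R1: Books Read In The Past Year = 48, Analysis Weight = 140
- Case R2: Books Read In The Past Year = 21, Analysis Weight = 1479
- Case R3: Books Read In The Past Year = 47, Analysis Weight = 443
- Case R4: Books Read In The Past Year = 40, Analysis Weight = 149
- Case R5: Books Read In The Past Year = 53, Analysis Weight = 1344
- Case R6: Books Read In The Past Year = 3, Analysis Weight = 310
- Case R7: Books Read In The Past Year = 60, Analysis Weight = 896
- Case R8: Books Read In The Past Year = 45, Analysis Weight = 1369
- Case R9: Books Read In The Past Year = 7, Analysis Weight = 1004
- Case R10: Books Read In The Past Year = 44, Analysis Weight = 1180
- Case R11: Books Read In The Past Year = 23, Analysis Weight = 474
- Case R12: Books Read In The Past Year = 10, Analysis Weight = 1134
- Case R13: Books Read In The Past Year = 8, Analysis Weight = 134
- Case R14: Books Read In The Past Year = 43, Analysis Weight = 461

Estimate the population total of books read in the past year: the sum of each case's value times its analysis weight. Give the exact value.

354172

Weighted total = 354172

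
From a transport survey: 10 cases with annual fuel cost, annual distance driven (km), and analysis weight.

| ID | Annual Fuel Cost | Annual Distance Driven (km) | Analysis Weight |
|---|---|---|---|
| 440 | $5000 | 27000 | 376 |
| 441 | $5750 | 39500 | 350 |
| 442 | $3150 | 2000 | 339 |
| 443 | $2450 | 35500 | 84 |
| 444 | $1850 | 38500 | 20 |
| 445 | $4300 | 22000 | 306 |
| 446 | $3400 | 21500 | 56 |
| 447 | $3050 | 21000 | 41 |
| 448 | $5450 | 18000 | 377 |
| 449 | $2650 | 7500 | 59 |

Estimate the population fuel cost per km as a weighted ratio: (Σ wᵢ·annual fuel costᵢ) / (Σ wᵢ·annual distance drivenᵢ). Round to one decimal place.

0.2

Σ wᵢ·y = 5000×376 + 5750×350 + 3150×339 + 2450×84 + 1850×20 + 4300×306 + 3400×56 + 3050×41 + 5450×377 + 2650×59
  = 1880000 + 2012500 + 1067850 + 205800 + 37000 + 1315800 + 190400 + 125050 + 2054650 + 156350 = 9045400
Σ wᵢ·x = 27000×376 + 39500×350 + 2000×339 + 35500×84 + 38500×20 + 22000×306 + 21500×56 + 21000×41 + 18000×377 + 7500×59
  = 10152000 + 13825000 + 678000 + 2982000 + 770000 + 6732000 + 1204000 + 861000 + 6786000 + 442500 = 44432500
Ratio = 9045400 / 44432500 = 0.20357621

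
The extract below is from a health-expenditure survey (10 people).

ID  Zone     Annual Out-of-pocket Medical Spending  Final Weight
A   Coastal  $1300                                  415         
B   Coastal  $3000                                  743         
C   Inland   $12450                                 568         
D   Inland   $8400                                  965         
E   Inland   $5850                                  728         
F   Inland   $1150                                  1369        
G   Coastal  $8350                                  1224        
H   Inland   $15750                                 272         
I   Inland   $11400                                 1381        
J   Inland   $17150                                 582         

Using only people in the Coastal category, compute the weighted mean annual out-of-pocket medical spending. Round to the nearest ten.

5450

Coastal rows: A, B, G
Weighted sum = 12988900
Sum of weights = 2382
Weighted mean = 12988900 / 2382 = 5452.9387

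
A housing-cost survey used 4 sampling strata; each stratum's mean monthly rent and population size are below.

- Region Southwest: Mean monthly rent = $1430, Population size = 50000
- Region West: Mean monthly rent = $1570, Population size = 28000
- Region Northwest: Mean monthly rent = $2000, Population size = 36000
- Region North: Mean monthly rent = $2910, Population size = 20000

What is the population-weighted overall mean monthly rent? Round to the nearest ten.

1830

Σ Nₕ·x̄ₕ = 1430×50000 + 1570×28000 + 2000×36000 + 2910×20000
  = 71500000 + 43960000 + 72000000 + 58200000 = 245660000
Σ Nₕ = 50000 + 28000 + 36000 + 20000 = 134000
Overall mean = 245660000 / 134000 = 1833.2836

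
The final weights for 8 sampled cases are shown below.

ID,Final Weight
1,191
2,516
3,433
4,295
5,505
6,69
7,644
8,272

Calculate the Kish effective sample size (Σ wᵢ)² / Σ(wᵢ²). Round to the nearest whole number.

Σ wᵢ = 191 + 516 + 433 + 295 + 505 + 69 + 644 + 272 = 2925
Σ wᵢ² = 36481 + 266256 + 187489 + 87025 + 255025 + 4761 + 414736 + 73984 = 1325757
n_eff = 2925² / 1325757 = 8555625 / 1325757 = 6.4533885

6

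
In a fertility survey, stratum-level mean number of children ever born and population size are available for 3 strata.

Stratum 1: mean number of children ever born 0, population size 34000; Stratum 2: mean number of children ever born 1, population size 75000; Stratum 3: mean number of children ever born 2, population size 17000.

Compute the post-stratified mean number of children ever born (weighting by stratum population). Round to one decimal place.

Σ Nₕ·x̄ₕ = 0×34000 + 1×75000 + 2×17000
  = 0 + 75000 + 34000 = 109000
Σ Nₕ = 34000 + 75000 + 17000 = 126000
Overall mean = 109000 / 126000 = 0.86507937

0.9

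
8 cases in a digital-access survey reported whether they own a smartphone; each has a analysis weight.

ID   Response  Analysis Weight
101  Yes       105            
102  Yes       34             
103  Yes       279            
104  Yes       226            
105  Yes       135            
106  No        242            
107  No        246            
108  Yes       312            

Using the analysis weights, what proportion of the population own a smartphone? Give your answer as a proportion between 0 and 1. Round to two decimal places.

0.69

Sum of weights for 'Yes' = 105 + 34 + 279 + 226 + 135 + 312 = 1091
Total weight = 105 + 34 + 279 + 226 + 135 + 242 + 246 + 312 = 1579
Weighted proportion = 1091 / 1579 = 0.69094364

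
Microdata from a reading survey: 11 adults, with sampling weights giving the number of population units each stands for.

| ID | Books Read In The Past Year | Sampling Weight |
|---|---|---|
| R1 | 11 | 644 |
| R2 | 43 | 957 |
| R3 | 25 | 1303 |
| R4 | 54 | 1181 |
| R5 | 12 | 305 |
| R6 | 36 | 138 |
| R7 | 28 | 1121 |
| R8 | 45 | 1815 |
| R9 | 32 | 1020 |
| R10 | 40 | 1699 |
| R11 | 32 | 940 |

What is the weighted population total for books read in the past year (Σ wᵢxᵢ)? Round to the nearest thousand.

Weighted total = 11×644 + 43×957 + 25×1303 + 54×1181 + 12×305 + 36×138 + 28×1121 + 45×1815 + 32×1020 + 40×1699 + 32×940
  = 7084 + 41151 + 32575 + 63774 + 3660 + 4968 + 31388 + 81675 + 32640 + 67960 + 30080 = 396955

397000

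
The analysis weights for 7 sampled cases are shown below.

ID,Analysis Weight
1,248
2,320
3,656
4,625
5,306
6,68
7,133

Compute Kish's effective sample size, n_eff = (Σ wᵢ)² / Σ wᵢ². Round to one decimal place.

5.0

Σ wᵢ = 2356
Σ wᵢ² = 61504 + 102400 + 430336 + 390625 + 93636 + 4624 + 17689 = 1100814
n_eff = 2356² / 1100814 = 5550736 / 1100814 = 5.0423923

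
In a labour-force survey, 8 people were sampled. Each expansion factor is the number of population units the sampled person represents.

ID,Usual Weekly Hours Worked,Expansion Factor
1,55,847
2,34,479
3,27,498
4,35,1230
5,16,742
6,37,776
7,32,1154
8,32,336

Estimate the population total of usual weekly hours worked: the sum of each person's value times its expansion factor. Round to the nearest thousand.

Weighted total = 55×847 + 34×479 + 27×498 + 35×1230 + 16×742 + 37×776 + 32×1154 + 32×336
  = 207631

208000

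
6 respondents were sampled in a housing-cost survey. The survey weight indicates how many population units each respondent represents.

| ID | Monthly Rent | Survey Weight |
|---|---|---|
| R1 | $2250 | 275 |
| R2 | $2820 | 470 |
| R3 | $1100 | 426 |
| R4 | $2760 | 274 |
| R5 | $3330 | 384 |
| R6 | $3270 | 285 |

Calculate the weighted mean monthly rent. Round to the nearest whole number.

Weighted sum = 2250×275 + 2820×470 + 1100×426 + 2760×274 + 3330×384 + 3270×285
  = 618750 + 1325400 + 468600 + 756240 + 1278720 + 931950 = 5379660
Sum of weights = 275 + 470 + 426 + 274 + 384 + 285 = 2114
Weighted mean = 5379660 / 2114 = 2544.7777

2545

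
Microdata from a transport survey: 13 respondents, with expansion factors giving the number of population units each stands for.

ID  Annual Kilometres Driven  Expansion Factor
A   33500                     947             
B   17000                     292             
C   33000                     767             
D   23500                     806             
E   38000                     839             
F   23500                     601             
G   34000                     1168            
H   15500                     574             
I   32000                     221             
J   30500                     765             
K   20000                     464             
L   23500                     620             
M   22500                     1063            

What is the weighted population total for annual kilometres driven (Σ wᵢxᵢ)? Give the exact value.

253727000

Weighted total = 253727000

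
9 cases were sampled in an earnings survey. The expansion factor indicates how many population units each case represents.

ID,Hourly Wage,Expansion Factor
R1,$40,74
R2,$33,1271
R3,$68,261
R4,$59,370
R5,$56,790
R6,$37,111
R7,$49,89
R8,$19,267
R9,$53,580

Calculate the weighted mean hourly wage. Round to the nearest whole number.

Weighted sum = 40×74 + 33×1271 + 68×261 + 59×370 + 56×790 + 37×111 + 49×89 + 19×267 + 53×580
  = 2960 + 41943 + 17748 + 21830 + 44240 + 4107 + 4361 + 5073 + 30740 = 173002
Sum of weights = 74 + 1271 + 261 + 370 + 790 + 111 + 89 + 267 + 580 = 3813
Weighted mean = 173002 / 3813 = 45.371623

45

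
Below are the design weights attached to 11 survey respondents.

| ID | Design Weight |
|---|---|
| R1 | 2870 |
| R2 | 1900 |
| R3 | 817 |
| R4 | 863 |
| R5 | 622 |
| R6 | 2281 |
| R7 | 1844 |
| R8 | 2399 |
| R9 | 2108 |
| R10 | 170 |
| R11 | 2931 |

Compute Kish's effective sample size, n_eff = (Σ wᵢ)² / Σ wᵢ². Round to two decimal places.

8.61

Σ wᵢ = 18805
Σ wᵢ² = 41067865
n_eff = 18805² / 41067865 = 353628025 / 41067865 = 8.6108208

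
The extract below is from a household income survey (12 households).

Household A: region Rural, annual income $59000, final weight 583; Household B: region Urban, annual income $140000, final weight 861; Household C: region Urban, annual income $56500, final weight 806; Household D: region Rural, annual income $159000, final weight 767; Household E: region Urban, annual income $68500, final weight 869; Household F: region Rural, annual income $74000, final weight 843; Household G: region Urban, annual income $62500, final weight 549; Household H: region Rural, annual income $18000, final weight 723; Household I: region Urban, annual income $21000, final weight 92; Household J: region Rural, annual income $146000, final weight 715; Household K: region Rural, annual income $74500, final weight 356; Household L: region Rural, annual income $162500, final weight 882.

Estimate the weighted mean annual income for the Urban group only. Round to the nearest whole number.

Urban rows: B, C, E, G, I
Weighted sum = 140000×861 + 56500×806 + 68500×869 + 62500×549 + 21000×92
  = 120540000 + 45539000 + 59526500 + 34312500 + 1932000 = 261850000
Sum of weights = 861 + 806 + 869 + 549 + 92 = 3177
Weighted mean = 261850000 / 3177 = 82420.523

82421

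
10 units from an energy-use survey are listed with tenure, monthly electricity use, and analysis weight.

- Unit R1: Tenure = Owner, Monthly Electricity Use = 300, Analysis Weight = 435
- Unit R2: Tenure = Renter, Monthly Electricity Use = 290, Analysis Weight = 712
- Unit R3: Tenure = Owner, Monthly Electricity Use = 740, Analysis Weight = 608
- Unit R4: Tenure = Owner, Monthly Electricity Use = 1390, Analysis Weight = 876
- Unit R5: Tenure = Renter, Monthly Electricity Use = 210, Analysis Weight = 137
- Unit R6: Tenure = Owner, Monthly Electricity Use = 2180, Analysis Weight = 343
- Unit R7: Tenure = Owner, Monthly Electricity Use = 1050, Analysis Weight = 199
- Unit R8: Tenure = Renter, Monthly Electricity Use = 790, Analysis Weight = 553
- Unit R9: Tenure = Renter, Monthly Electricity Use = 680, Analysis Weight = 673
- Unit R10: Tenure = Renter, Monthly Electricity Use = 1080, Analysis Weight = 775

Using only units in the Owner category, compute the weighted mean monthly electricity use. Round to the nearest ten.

1120

Owner rows: R1, R3, R4, R6, R7
Weighted sum = 2754750
Sum of weights = 435 + 608 + 876 + 343 + 199 = 2461
Weighted mean = 2754750 / 2461 = 1119.362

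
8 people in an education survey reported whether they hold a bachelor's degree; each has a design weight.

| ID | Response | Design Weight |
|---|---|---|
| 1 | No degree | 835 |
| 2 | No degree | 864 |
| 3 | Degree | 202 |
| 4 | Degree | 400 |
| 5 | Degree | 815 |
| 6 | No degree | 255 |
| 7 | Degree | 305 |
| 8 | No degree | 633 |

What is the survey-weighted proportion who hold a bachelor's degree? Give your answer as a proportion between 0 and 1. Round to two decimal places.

0.40

Sum of weights for 'Degree' = 202 + 400 + 815 + 305 = 1722
Total weight = 4309
Weighted proportion = 1722 / 4309 = 0.39962868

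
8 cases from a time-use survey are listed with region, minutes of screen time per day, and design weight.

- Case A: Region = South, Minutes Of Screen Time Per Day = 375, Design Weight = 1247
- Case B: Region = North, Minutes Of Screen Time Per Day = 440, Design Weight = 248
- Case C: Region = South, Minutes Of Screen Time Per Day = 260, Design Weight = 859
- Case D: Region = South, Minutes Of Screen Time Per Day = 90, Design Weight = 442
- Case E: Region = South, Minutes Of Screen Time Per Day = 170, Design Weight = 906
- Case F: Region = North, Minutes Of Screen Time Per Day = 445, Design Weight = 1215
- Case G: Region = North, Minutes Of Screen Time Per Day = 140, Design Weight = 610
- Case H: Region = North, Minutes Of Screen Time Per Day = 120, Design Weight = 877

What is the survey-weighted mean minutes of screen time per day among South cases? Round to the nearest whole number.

South rows: A, C, D, E
Weighted sum = 884765
Sum of weights = 1247 + 859 + 442 + 906 = 3454
Weighted mean = 884765 / 3454 = 256.15663

256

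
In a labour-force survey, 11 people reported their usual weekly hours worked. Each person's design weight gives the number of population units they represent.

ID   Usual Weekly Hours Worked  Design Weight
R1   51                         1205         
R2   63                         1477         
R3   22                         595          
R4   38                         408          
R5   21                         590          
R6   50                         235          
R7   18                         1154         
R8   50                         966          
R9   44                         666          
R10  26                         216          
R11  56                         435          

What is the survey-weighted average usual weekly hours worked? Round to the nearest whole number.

42

Weighted sum = 335592
Sum of weights = 1205 + 1477 + 595 + 408 + 590 + 235 + 1154 + 966 + 666 + 216 + 435 = 7947
Weighted mean = 335592 / 7947 = 42.228766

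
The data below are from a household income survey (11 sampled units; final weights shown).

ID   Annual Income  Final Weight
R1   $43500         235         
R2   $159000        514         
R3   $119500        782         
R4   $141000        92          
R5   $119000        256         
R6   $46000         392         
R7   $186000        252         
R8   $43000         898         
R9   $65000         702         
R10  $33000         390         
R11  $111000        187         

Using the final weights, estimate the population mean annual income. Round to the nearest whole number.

87576

Weighted sum = 43500×235 + 159000×514 + 119500×782 + 141000×92 + 119000×256 + 46000×392 + 186000×252 + 43000×898 + 65000×702 + 33000×390 + 111000×187
  = 10222500 + 81726000 + 93449000 + 12972000 + 30464000 + 18032000 + 46872000 + 38614000 + 45630000 + 12870000 + 20757000 = 411608500
Sum of weights = 235 + 514 + 782 + 92 + 256 + 392 + 252 + 898 + 702 + 390 + 187 = 4700
Weighted mean = 411608500 / 4700 = 87576.277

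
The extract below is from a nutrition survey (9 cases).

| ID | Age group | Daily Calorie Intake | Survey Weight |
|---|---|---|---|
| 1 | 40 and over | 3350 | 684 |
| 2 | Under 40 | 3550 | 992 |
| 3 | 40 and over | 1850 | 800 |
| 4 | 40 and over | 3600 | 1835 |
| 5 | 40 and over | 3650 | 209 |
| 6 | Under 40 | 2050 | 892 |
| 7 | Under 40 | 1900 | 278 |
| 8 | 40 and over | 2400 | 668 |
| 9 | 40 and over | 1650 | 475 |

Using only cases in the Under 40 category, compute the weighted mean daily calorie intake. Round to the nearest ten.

2720

Under 40 rows: 2, 6, 7
Weighted sum = 3550×992 + 2050×892 + 1900×278
  = 3521600 + 1828600 + 528200 = 5878400
Sum of weights = 992 + 892 + 278 = 2162
Weighted mean = 5878400 / 2162 = 2718.9639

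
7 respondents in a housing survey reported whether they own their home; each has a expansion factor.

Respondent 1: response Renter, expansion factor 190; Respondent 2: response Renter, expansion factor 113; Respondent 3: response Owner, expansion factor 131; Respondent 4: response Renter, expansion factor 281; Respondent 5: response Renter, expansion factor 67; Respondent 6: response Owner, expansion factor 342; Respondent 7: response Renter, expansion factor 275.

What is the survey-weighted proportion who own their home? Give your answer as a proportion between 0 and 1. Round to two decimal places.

Sum of weights for 'Owner' = 131 + 342 = 473
Total weight = 190 + 113 + 131 + 281 + 67 + 342 + 275 = 1399
Weighted proportion = 473 / 1399 = 0.33809864

0.34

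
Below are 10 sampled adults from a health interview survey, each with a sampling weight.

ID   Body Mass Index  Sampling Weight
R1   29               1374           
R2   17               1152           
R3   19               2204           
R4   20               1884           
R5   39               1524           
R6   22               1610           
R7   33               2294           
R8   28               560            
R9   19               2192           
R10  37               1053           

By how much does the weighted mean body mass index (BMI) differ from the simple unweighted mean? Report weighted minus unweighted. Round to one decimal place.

Unweighted sum = 29 + 17 + 19 + 20 + 39 + 22 + 33 + 28 + 19 + 37 = 263
Unweighted mean = 263 / 10 = 26.3
Weighted sum = 29×1374 + 17×1152 + 19×2204 + 20×1884 + 39×1524 + 22×1610 + 33×2294 + 28×560 + 19×2192 + 37×1053
  = 405833
Sum of weights = 1374 + 1152 + 2204 + 1884 + 1524 + 1610 + 2294 + 560 + 2192 + 1053 = 15847
Weighted mean = 405833 / 15847 = 25.609453
Difference (weighted minus unweighted) = -0.69054711

-0.7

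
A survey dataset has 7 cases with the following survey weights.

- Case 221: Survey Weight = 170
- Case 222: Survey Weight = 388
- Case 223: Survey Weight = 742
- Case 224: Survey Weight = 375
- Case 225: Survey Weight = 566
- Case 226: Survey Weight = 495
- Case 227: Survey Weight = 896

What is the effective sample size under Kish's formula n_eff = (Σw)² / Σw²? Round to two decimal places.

Σ wᵢ = 170 + 388 + 742 + 375 + 566 + 495 + 896 = 3632
Σ wᵢ² = 28900 + 150544 + 550564 + 140625 + 320356 + 245025 + 802816 = 2238830
n_eff = 3632² / 2238830 = 13191424 / 2238830 = 5.8921061

5.89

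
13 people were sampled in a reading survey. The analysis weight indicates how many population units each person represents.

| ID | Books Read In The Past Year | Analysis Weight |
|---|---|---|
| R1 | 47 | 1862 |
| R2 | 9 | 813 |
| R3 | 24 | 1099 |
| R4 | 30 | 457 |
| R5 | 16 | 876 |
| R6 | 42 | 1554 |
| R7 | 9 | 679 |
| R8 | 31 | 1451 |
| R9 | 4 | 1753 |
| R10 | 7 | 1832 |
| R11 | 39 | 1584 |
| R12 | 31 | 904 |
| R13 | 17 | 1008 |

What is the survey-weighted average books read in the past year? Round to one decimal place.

24.7

Weighted sum = 392065
Sum of weights = 15872
Weighted mean = 392065 / 15872 = 24.701676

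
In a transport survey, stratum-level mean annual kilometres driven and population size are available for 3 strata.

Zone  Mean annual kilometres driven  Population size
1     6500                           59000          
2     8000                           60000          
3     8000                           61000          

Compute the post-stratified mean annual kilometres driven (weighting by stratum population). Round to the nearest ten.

Σ Nₕ·x̄ₕ = 6500×59000 + 8000×60000 + 8000×61000
  = 1351500000
Σ Nₕ = 59000 + 60000 + 61000 = 180000
Overall mean = 1351500000 / 180000 = 7508.3333

7510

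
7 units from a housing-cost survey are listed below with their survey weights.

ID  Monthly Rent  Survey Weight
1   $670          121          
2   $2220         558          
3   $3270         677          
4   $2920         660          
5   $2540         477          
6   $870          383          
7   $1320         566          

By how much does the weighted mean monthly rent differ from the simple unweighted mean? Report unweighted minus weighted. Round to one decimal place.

-279.5

Unweighted sum = 670 + 2220 + 3270 + 2920 + 2540 + 870 + 1320 = 13810
Unweighted mean = 13810 / 7 = 1972.8571
Weighted sum = 670×121 + 2220×558 + 3270×677 + 2920×660 + 2540×477 + 870×383 + 1320×566
  = 7752730
Sum of weights = 121 + 558 + 677 + 660 + 477 + 383 + 566 = 3442
Weighted mean = 7752730 / 3442 = 2252.3911
Difference (unweighted minus weighted) = -279.53391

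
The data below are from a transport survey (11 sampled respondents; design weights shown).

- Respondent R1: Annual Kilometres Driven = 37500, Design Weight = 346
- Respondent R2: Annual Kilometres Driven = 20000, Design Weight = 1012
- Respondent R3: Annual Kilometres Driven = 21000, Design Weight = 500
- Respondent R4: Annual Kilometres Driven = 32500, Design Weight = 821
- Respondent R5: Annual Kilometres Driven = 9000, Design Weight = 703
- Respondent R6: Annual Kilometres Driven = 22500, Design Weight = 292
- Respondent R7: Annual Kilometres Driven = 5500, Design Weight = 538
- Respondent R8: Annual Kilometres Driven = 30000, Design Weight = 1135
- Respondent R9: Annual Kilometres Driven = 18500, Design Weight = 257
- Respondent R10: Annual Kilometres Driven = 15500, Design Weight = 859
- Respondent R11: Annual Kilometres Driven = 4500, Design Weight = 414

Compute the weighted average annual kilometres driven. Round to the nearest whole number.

20392

Weighted sum = 37500×346 + 20000×1012 + 21000×500 + 32500×821 + 9000×703 + 22500×292 + 5500×538 + 30000×1135 + 18500×257 + 15500×859 + 4500×414
  = 12975000 + 20240000 + 10500000 + 26682500 + 6327000 + 6570000 + 2959000 + 34050000 + 4754500 + 13314500 + 1863000 = 140235500
Sum of weights = 346 + 1012 + 500 + 821 + 703 + 292 + 538 + 1135 + 257 + 859 + 414 = 6877
Weighted mean = 140235500 / 6877 = 20391.959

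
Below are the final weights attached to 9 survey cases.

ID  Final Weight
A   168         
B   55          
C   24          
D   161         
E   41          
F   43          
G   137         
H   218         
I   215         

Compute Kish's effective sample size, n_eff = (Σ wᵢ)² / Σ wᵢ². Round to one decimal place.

Σ wᵢ = 168 + 55 + 24 + 161 + 41 + 43 + 137 + 218 + 215 = 1062
Σ wᵢ² = 28224 + 3025 + 576 + 25921 + 1681 + 1849 + 18769 + 47524 + 46225 = 173794
n_eff = 1062² / 173794 = 1127844 / 173794 = 6.4895451

6.5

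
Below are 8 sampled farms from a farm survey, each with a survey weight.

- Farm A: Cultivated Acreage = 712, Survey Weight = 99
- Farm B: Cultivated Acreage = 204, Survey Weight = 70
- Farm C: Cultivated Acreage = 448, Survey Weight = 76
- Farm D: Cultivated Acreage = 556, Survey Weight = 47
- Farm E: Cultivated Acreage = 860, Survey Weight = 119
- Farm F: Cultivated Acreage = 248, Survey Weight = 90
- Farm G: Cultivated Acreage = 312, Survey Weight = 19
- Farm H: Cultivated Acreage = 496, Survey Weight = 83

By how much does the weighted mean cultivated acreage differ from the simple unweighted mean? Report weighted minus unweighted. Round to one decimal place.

45.7

Unweighted sum = 712 + 204 + 448 + 556 + 860 + 248 + 312 + 496 = 3836
Unweighted mean = 3836 / 8 = 479.5
Weighted sum = 712×99 + 204×70 + 448×76 + 556×47 + 860×119 + 248×90 + 312×19 + 496×83
  = 70488 + 14280 + 34048 + 26132 + 102340 + 22320 + 5928 + 41168 = 316704
Sum of weights = 603
Weighted mean = 316704 / 603 = 525.21393
Difference (weighted minus unweighted) = 45.71393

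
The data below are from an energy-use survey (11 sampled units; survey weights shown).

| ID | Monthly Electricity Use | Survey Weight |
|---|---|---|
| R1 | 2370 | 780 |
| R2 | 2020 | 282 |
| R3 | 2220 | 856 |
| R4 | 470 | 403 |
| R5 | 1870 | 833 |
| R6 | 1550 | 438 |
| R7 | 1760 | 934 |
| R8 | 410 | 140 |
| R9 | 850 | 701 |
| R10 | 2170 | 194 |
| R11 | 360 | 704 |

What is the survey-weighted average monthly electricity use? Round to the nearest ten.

Weighted sum = 9716090
Sum of weights = 6265
Weighted mean = 9716090 / 6265 = 1550.8524

1550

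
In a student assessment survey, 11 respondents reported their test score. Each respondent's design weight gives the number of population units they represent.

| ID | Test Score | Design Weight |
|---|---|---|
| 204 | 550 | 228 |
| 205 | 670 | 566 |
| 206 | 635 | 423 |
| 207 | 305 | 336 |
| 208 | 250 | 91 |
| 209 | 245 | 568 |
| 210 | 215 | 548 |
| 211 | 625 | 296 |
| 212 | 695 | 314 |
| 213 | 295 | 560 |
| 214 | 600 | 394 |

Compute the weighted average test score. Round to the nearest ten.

450

Weighted sum = 550×228 + 670×566 + 635×423 + 305×336 + 250×91 + 245×568 + 215×548 + 625×296 + 695×314 + 295×560 + 600×394
  = 125400 + 379220 + 268605 + 102480 + 22750 + 139160 + 117820 + 185000 + 218230 + 165200 + 236400 = 1960265
Sum of weights = 4324
Weighted mean = 1960265 / 4324 = 453.34528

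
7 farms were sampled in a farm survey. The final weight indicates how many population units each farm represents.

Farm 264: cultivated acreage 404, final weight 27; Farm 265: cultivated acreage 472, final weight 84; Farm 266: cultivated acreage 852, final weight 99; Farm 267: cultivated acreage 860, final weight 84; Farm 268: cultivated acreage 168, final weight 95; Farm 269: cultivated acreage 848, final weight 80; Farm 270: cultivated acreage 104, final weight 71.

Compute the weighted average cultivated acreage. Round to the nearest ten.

Weighted sum = 404×27 + 472×84 + 852×99 + 860×84 + 168×95 + 848×80 + 104×71
  = 298328
Sum of weights = 540
Weighted mean = 298328 / 540 = 552.45926

550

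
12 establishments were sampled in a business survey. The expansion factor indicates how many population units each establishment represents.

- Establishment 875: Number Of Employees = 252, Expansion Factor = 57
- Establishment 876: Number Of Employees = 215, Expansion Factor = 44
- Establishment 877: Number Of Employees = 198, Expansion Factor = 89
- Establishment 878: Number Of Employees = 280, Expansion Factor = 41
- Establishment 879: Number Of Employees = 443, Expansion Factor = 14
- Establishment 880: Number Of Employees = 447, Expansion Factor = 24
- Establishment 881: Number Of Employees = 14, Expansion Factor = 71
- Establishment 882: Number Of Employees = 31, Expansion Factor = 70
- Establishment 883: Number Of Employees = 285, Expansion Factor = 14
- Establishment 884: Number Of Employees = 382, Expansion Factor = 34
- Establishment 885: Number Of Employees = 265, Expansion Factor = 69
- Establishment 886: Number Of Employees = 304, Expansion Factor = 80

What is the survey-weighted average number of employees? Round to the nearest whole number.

Weighted sum = 252×57 + 215×44 + 198×89 + 280×41 + 443×14 + 447×24 + 14×71 + 31×70 + 285×14 + 382×34 + 265×69 + 304×80
  = 132603
Sum of weights = 57 + 44 + 89 + 41 + 14 + 24 + 71 + 70 + 14 + 34 + 69 + 80 = 607
Weighted mean = 132603 / 607 = 218.45634

218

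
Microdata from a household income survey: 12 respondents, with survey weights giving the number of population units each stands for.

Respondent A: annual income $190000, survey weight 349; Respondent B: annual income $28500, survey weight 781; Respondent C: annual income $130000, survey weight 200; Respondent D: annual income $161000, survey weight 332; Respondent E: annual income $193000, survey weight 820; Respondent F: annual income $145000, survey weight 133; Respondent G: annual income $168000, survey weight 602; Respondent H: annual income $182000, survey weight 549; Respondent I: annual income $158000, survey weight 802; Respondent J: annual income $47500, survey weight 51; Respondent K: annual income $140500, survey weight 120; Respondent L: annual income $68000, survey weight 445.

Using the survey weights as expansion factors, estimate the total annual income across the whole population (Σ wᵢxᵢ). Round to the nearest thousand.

722878000

Weighted total = 190000×349 + 28500×781 + 130000×200 + 161000×332 + 193000×820 + 145000×133 + 168000×602 + 182000×549 + 158000×802 + 47500×51 + 140500×120 + 68000×445
  = 722878000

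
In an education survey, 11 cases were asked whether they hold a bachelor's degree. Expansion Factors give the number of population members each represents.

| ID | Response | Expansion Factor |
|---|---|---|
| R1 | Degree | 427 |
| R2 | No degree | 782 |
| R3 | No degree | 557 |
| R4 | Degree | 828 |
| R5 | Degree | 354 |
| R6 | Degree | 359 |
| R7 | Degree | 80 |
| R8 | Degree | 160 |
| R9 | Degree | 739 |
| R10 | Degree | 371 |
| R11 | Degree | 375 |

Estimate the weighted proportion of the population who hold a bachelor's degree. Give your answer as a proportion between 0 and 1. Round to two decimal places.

Sum of weights for 'Degree' = 427 + 828 + 354 + 359 + 80 + 160 + 739 + 371 + 375 = 3693
Total weight = 427 + 782 + 557 + 828 + 354 + 359 + 80 + 160 + 739 + 371 + 375 = 5032
Weighted proportion = 3693 / 5032 = 0.73390302

0.73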